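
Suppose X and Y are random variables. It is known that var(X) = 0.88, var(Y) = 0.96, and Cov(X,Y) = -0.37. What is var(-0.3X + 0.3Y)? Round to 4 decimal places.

var(-0.3X + 0.3Y) = (-0.3)²·var(X) + (0.3)²·var(Y) + 2·(-0.3)·(0.3)·Cov(X,Y)
= 0.09·0.88 + 0.09·0.96 + -0.18·-0.37 = 0.2322

0.2322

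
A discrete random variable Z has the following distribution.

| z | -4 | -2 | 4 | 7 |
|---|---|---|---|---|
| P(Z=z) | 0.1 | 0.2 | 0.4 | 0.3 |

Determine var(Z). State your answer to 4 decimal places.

E[Z] = (-4)(0.1) + (-2)(0.2) + (4)(0.4) + (7)(0.3) = 2.9
E[Z²] = (-4)²(0.1) + (-2)²(0.2) + (4)²(0.4) + (7)²(0.3) = 23.5
var(Z) = E[Z²] − (E[Z])² = 23.5 − (2.9)² = 15.09

15.0900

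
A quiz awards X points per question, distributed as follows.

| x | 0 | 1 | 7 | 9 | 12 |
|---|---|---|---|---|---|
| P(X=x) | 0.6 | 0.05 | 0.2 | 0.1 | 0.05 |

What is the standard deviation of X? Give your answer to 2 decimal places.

E[X] = (0)(0.6) + (1)(0.05) + (7)(0.2) + (9)(0.1) + (12)(0.05) = 2.95
E[X²] = (0)²(0.6) + (1)²(0.05) + (7)²(0.2) + (9)²(0.1) + (12)²(0.05) = 25.15
Var(X) = E[X²] − (E[X])² = 25.15 − (2.95)² = 16.4475
SD(X) = √16.4475 ≈ 4.06

4.06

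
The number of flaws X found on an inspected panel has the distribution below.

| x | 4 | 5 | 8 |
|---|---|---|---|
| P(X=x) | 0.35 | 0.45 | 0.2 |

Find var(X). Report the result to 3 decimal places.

2.088

E[X] = (4)(0.35) + (5)(0.45) + (8)(0.2) = 5.25
E[X²] = (4)²(0.35) + (5)²(0.45) + (8)²(0.2) = 29.65
var(X) = E[X²] − (E[X])² = 29.65 − (5.25)² = 2.0875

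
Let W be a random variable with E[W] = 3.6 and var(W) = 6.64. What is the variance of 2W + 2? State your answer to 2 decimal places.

26.56

var(2W + 2) = (2)²·var(W) = 4·6.64 = 26.56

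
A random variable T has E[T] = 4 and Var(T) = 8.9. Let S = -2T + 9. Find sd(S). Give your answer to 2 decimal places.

Var(-2T + 9) = (-2)²·8.9 = 35.6
sd(S) = √35.6 ≈ 5.97

5.97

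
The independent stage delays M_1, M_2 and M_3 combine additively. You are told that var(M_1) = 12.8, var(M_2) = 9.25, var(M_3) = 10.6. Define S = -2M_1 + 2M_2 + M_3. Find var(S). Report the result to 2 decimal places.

98.80

By independence, var(S) = (-2)²var(M_1) + (2)²var(M_2) + (1)²var(M_3)
= (-2)²·12.8 + (2)²·9.25 + (1)²·10.6 = 98.8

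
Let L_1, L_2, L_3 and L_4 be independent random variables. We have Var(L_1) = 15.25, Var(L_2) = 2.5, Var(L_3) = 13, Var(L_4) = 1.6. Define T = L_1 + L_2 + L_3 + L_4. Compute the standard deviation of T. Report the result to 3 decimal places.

5.688

By independence, Var(T) = (1)²Var(L_1) + (1)²Var(L_2) + (1)²Var(L_3) + (1)²Var(L_4)
= (1)²·15.25 + (1)²·2.5 + (1)²·13 + (1)²·1.6 = 32.35
σ(T) = √32.35 ≈ 5.688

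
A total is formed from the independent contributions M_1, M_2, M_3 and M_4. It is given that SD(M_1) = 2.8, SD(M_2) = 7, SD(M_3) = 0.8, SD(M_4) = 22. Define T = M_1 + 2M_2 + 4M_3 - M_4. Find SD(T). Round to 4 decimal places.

Var(M_1) = 7.84, Var(M_2) = 49, Var(M_3) = 0.64, Var(M_4) = 484
By independence, Var(T) = (1)²Var(M_1) + (2)²Var(M_2) + (4)²Var(M_3) + (-1)²Var(M_4)
= (1)²·7.84 + (2)²·49 + (4)²·0.64 + (-1)²·484 = 698.08
SD(T) = √698.08 ≈ 26.4212

26.4212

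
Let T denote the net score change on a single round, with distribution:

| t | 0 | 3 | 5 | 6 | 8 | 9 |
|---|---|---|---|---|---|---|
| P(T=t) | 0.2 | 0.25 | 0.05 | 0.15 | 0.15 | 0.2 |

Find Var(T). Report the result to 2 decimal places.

E[T] = (0)(0.2) + (3)(0.25) + (5)(0.05) + (6)(0.15) + (8)(0.15) + (9)(0.2) = 4.9
E[T²] = (0)²(0.2) + (3)²(0.25) + (5)²(0.05) + (6)²(0.15) + (8)²(0.15) + (9)²(0.2) = 34.7
Var(T) = E[T²] − (E[T])² = 34.7 − (4.9)² = 10.69

10.69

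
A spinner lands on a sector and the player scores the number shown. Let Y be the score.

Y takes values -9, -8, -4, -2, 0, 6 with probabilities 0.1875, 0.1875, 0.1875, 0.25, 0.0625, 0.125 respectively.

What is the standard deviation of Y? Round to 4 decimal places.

E[Y] = (-9)(0.1875) + (-8)(0.1875) + (-4)(0.1875) + (-2)(0.25) + (0)(0.0625) + (6)(0.125) = -3.6875
E[Y²] = (-9)²(0.1875) + (-8)²(0.1875) + (-4)²(0.1875) + (-2)²(0.25) + (0)²(0.0625) + (6)²(0.125) = 35.6875
Var(Y) = E[Y²] − (E[Y])² = 35.6875 − (-3.6875)² = 22.08984375
σ(Y) = √22.08984375 ≈ 4.7000

4.7000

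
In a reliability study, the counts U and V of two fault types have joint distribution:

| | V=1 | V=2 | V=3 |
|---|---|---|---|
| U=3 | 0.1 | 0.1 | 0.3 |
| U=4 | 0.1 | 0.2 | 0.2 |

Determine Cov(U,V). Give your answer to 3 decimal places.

-0.050

E[U] = 3.5,  E[V] = 2.3
E[UV] = 8
Cov(U,V) = E[UV] − E[U]E[V] = 8 − (3.5)(2.3) = -0.05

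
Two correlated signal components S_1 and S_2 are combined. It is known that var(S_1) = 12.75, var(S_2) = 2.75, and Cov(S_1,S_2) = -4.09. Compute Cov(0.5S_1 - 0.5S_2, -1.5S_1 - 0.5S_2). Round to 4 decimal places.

-10.9200

Cov(0.5S_1 - 0.5S_2, -1.5S_1 - 0.5S_2) = (0.5)(-1.5)var(S_1) + (-0.5)(-0.5)var(S_2) + [(0.5)(-0.5) + (-0.5)(-1.5)]Cov(S_1,S_2)
= -0.75·12.75 + 0.25·2.75 + 0.5·-4.09 = -10.92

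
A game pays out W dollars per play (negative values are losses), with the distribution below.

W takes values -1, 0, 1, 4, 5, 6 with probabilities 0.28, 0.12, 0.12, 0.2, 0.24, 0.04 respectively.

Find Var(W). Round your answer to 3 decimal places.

6.714

E[W] = (-1)(0.28) + (0)(0.12) + (1)(0.12) + (4)(0.2) + (5)(0.24) + (6)(0.04) = 2.08
E[W²] = (-1)²(0.28) + (0)²(0.12) + (1)²(0.12) + (4)²(0.2) + (5)²(0.24) + (6)²(0.04) = 11.04
Var(W) = E[W²] − (E[W])² = 11.04 − (2.08)² = 6.7136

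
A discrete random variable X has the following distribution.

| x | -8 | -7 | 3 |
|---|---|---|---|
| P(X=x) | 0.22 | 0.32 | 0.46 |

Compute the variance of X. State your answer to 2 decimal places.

27.04

E[X] = (-8)(0.22) + (-7)(0.32) + (3)(0.46) = -2.62
E[X²] = (-8)²(0.22) + (-7)²(0.32) + (3)²(0.46) = 33.9
Var(X) = E[X²] − (E[X])² = 33.9 − (-2.62)² = 27.0356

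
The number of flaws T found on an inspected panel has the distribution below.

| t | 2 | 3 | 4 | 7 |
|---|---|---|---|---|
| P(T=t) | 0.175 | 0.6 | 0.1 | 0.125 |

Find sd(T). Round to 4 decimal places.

E[T] = (2)(0.175) + (3)(0.6) + (4)(0.1) + (7)(0.125) = 3.425
E[T²] = (2)²(0.175) + (3)²(0.6) + (4)²(0.1) + (7)²(0.125) = 13.825
V(T) = E[T²] − (E[T])² = 13.825 − (3.425)² = 2.094375
sd(T) = √2.094375 ≈ 1.4472

1.4472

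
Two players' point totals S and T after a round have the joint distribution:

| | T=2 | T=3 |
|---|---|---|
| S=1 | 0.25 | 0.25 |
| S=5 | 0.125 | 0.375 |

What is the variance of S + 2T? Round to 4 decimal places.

E[S] = 3,  E[T] = 2.625,  E[ST] = 8.125
V(S) = 13 − (3)² = 4;  V(T) = 7.125 − (2.625)² = 0.234375
cov(S,T) = 8.125 − (3)(2.625) = 0.25
V(S + 2T) = (1)²·4 + (2)²·0.234375 + 2·(1)·(2)·0.25 = 5.9375

5.9375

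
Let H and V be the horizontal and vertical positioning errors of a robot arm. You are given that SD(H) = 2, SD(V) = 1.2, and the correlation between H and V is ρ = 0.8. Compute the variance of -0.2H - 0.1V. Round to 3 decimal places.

0.251

Var(H) = (2)² = 4;  Var(V) = (1.2)² = 1.44
Cov(H,V) = ρ·SD(H)·SD(V) = 0.8·2·1.2 = 1.92
Var(-0.2H - 0.1V) = (-0.2)²·Var(H) + (-0.1)²·Var(V) + 2·(-0.2)·(-0.1)·Cov(H,V)
= 0.04·4 + 0.01·1.44 + 0.04·1.92 = 0.2512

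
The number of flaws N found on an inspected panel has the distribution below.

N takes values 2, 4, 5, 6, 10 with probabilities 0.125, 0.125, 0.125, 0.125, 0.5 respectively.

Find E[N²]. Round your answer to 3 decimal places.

60.125

E[N²] = (2)²(0.125) + (4)²(0.125) + (5)²(0.125) + (6)²(0.125) + (10)²(0.5) = 60.125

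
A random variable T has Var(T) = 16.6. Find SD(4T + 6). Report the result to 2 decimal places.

16.30

Var(4T + 6) = (4)²·16.6 = 265.6
SD(4T + 6) = √265.6 ≈ 16.30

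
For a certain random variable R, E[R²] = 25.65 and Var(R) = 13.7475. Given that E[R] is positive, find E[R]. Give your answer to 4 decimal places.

(E[R])² = E[R²] − Var(R) = 25.65 − 13.7475 = 11.9025
E[R] = √11.9025 = 3.45

3.4500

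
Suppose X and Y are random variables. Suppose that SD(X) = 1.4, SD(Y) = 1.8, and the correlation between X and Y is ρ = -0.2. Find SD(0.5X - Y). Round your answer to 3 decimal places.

Var(X) = (1.4)² = 1.96;  Var(Y) = (1.8)² = 3.24
Cov(X,Y) = ρ·SD(X)·SD(Y) = -0.2·1.4·1.8 = -0.504
Var(0.5X - Y) = (0.5)²·Var(X) + (-1)²·Var(Y) + 2·(0.5)·(-1)·Cov(X,Y)
= 0.25·1.96 + 1·3.24 + -1·-0.504 = 4.234
SD(0.5X - Y) = √4.234 ≈ 2.058

2.058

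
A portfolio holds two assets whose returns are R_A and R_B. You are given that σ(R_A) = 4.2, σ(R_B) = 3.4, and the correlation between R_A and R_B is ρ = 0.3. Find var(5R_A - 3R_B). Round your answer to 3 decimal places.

var(R_A) = (4.2)² = 17.64;  var(R_B) = (3.4)² = 11.56
cov(R_A,R_B) = ρ·σ(R_A)·σ(R_B) = 0.3·4.2·3.4 = 4.284
var(5R_A - 3R_B) = (5)²·var(R_A) + (-3)²·var(R_B) + 2·(5)·(-3)·cov(R_A,R_B)
= 25·17.64 + 9·11.56 + -30·4.284 = 416.52

416.520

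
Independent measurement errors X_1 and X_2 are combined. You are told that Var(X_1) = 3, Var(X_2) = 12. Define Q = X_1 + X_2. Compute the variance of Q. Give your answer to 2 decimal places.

15.00

By independence, Var(Q) = (1)²Var(X_1) + (1)²Var(X_2)
= (1)²·3 + (1)²·12 = 15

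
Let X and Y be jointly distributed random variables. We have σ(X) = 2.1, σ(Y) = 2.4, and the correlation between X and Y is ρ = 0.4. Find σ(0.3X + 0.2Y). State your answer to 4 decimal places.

0.9323

V(X) = (2.1)² = 4.41;  V(Y) = (2.4)² = 5.76
cov(X,Y) = ρ·σ(X)·σ(Y) = 0.4·2.1·2.4 = 2.016
V(0.3X + 0.2Y) = (0.3)²·V(X) + (0.2)²·V(Y) + 2·(0.3)·(0.2)·cov(X,Y)
= 0.09·4.41 + 0.04·5.76 + 0.12·2.016 = 0.86922
σ(0.3X + 0.2Y) = √0.86922 ≈ 0.9323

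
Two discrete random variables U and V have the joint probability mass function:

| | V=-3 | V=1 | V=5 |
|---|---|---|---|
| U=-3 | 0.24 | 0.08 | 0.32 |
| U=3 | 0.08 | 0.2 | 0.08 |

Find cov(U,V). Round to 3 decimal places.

-0.691

E[U] = -0.84,  E[V] = 1.32
E[UV] = -1.8
cov(U,V) = E[UV] − E[U]E[V] = -1.8 − (-0.84)(1.32) = -0.6912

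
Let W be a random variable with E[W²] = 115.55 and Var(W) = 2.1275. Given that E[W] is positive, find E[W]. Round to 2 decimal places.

(E[W])² = E[W²] − Var(W) = 115.55 − 2.1275 = 113.4225
E[W] = √113.4225 = 10.65

10.65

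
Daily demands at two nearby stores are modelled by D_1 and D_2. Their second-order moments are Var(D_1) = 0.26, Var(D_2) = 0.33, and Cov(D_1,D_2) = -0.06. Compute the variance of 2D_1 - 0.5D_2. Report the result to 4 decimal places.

Var(2D_1 - 0.5D_2) = (2)²·Var(D_1) + (-0.5)²·Var(D_2) + 2·(2)·(-0.5)·Cov(D_1,D_2)
= 4·0.26 + 0.25·0.33 + -2·-0.06 = 1.2425

1.2425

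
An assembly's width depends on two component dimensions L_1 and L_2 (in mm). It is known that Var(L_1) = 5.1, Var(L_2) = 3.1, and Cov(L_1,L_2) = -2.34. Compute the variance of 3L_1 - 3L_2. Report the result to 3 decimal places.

115.920

Var(3L_1 - 3L_2) = (3)²·Var(L_1) + (-3)²·Var(L_2) + 2·(3)·(-3)·Cov(L_1,L_2)
= 9·5.1 + 9·3.1 + -18·-2.34 = 115.92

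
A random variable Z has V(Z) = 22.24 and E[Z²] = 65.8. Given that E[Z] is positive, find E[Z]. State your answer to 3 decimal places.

(E[Z])² = E[Z²] − V(Z) = 65.8 − 22.24 = 43.56
E[Z] = √43.56 = 6.6

6.600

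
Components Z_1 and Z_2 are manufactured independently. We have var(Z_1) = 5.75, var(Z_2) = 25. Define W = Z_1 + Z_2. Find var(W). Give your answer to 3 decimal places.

30.750

By independence, var(W) = (1)²var(Z_1) + (1)²var(Z_2)
= (1)²·5.75 + (1)²·25 = 30.75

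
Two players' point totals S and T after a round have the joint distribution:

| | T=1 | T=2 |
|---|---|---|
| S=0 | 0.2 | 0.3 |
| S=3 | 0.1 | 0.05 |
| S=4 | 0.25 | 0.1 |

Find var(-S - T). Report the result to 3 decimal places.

3.210

E[S] = 1.85,  E[T] = 1.45,  E[ST] = 2.4
var(S) = 6.95 − (1.85)² = 3.5275;  var(T) = 2.35 − (1.45)² = 0.2475
Cov(S,T) = 2.4 − (1.85)(1.45) = -0.2825
var(-S - T) = (-1)²·3.5275 + (-1)²·0.2475 + 2·(-1)·(-1)·-0.2825 = 3.21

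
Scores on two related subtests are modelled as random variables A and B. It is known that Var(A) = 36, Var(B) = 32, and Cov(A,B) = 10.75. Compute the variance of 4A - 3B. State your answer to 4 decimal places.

606.0000

Var(4A - 3B) = (4)²·Var(A) + (-3)²·Var(B) + 2·(4)·(-3)·Cov(A,B)
= 16·36 + 9·32 + -24·10.75 = 606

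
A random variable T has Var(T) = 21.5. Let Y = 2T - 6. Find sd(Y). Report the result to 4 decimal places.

9.2736

Var(2T - 6) = (2)²·21.5 = 86
sd(Y) = √86 ≈ 9.2736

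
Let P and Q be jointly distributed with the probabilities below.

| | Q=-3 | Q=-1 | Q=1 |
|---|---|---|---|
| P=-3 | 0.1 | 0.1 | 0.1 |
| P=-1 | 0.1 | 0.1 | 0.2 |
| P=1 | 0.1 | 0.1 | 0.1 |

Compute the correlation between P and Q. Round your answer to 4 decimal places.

0.0000

E[P] = -1,  E[Q] = -0.8
E[PQ] = 0.8
Cov(P,Q) = E[PQ] − E[P]E[Q] = 0.8 − (-1)(-0.8) = 0
var(P) = 2.4,  var(Q) = 2.76
ρ = 0 / √(2.4·2.76) ≈ 0.0000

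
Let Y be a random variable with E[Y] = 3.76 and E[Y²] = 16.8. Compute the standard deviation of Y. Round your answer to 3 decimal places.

1.632

Var(Y) = 16.8 − (3.76)² = 2.6624
SD(Y) = √2.6624 ≈ 1.632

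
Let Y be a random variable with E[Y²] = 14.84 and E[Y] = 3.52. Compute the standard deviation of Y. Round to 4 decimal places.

1.5651

Var(Y) = 14.84 − (3.52)² = 2.4496
sd(Y) = √2.4496 ≈ 1.5651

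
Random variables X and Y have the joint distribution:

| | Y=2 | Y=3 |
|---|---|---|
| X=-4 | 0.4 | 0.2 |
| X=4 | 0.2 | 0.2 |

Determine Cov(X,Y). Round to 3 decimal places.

0.320

E[X] = -0.8,  E[Y] = 2.4
E[XY] = -1.6
Cov(X,Y) = E[XY] − E[X]E[Y] = -1.6 − (-0.8)(2.4) = 0.32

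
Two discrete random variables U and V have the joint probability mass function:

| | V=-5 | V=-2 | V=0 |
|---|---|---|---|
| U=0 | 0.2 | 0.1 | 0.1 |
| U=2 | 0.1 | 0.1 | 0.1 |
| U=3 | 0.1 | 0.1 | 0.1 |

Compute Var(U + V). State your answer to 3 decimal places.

6.890

E[U] = 1.5,  E[V] = -2.6,  E[UV] = -3.5
Var(U) = 3.9 − (1.5)² = 1.65;  Var(V) = 11.2 − (-2.6)² = 4.44
cov(U,V) = -3.5 − (1.5)(-2.6) = 0.4
Var(U + V) = (1)²·1.65 + (1)²·4.44 + 2·(1)·(1)·0.4 = 6.89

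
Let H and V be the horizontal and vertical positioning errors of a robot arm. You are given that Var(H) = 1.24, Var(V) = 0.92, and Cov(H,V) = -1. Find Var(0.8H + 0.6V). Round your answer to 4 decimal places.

0.1648

Var(0.8H + 0.6V) = (0.8)²·Var(H) + (0.6)²·Var(V) + 2·(0.8)·(0.6)·Cov(H,V)
= 0.64·1.24 + 0.36·0.92 + 0.96·-1 = 0.1648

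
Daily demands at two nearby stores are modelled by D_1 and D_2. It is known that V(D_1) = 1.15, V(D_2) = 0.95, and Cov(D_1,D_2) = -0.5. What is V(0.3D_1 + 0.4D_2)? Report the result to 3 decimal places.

V(0.3D_1 + 0.4D_2) = (0.3)²·V(D_1) + (0.4)²·V(D_2) + 2·(0.3)·(0.4)·Cov(D_1,D_2)
= 0.09·1.15 + 0.16·0.95 + 0.24·-0.5 = 0.1355

0.136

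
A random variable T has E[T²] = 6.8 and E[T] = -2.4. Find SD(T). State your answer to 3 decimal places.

V(T) = 6.8 − (-2.4)² = 1.04
SD(T) = √1.04 ≈ 1.020

1.020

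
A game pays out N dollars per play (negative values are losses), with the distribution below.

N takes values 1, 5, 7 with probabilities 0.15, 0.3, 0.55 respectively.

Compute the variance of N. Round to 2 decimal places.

4.35

E[N] = (1)(0.15) + (5)(0.3) + (7)(0.55) = 5.5
E[N²] = (1)²(0.15) + (5)²(0.3) + (7)²(0.55) = 34.6
var(N) = E[N²] − (E[N])² = 34.6 − (5.5)² = 4.35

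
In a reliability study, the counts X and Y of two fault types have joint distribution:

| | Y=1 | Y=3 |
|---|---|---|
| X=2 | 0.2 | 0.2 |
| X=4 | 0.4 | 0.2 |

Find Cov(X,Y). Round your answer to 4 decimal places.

E[X] = 3.2,  E[Y] = 1.8
E[XY] = 5.6
Cov(X,Y) = E[XY] − E[X]E[Y] = 5.6 − (3.2)(1.8) = -0.16

-0.1600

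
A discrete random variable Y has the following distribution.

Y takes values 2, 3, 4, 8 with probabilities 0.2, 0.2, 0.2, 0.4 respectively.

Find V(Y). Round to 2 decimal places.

6.40

E[Y] = (2)(0.2) + (3)(0.2) + (4)(0.2) + (8)(0.4) = 5
E[Y²] = (2)²(0.2) + (3)²(0.2) + (4)²(0.2) + (8)²(0.4) = 31.4
V(Y) = E[Y²] − (E[Y])² = 31.4 − (5)² = 6.4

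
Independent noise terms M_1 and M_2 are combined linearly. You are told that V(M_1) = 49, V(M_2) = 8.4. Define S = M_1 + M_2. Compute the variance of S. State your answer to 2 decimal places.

By independence, V(S) = (1)²V(M_1) + (1)²V(M_2)
= (1)²·49 + (1)²·8.4 = 57.4

57.40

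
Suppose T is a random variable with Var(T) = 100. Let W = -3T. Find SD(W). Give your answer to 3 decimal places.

Var(-3T) = (-3)²·100 = 900
SD(W) = √900 ≈ 30.000

30.000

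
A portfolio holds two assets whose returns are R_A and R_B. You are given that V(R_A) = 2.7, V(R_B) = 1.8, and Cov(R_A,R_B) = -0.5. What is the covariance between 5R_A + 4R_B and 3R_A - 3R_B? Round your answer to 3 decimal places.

20.400

Cov(5R_A + 4R_B, 3R_A - 3R_B) = (5)(3)V(R_A) + (4)(-3)V(R_B) + [(5)(-3) + (4)(3)]Cov(R_A,R_B)
= 15·2.7 + -12·1.8 + -3·-0.5 = 20.4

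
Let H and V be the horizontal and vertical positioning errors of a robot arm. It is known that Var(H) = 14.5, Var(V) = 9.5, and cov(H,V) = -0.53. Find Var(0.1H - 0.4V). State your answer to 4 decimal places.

Var(0.1H - 0.4V) = (0.1)²·Var(H) + (-0.4)²·Var(V) + 2·(0.1)·(-0.4)·cov(H,V)
= 0.01·14.5 + 0.16·9.5 + -0.08·-0.53 = 1.7074

1.7074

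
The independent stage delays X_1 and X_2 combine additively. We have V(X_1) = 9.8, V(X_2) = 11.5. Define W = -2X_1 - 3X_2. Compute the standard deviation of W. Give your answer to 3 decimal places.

By independence, V(W) = (-2)²V(X_1) + (-3)²V(X_2)
= (-2)²·9.8 + (-3)²·11.5 = 142.7
sd(W) = √142.7 ≈ 11.946

11.946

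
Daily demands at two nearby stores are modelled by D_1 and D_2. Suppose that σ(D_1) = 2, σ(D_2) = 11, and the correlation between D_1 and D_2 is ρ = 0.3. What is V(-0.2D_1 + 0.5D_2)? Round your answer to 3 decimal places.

V(D_1) = (2)² = 4;  V(D_2) = (11)² = 121
cov(D_1,D_2) = ρ·σ(D_1)·σ(D_2) = 0.3·2·11 = 6.6
V(-0.2D_1 + 0.5D_2) = (-0.2)²·V(D_1) + (0.5)²·V(D_2) + 2·(-0.2)·(0.5)·cov(D_1,D_2)
= 0.04·4 + 0.25·121 + -0.2·6.6 = 29.09

29.090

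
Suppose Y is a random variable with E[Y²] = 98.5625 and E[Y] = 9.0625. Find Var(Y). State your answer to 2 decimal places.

Var(Y) = 98.5625 − (9.0625)² = 16.43359375

16.43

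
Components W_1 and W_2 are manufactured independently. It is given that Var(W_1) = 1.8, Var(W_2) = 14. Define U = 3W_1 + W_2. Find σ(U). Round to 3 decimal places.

By independence, Var(U) = (3)²Var(W_1) + (1)²Var(W_2)
= (3)²·1.8 + (1)²·14 = 30.2
σ(U) = √30.2 ≈ 5.495

5.495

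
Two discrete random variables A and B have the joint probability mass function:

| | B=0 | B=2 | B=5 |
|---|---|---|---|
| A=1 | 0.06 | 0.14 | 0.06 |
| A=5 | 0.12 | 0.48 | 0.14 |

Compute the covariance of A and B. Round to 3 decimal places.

E[A] = 3.96,  E[B] = 2.24
E[AB] = 8.88
Cov(A,B) = E[AB] − E[A]E[B] = 8.88 − (3.96)(2.24) = 0.0096

0.010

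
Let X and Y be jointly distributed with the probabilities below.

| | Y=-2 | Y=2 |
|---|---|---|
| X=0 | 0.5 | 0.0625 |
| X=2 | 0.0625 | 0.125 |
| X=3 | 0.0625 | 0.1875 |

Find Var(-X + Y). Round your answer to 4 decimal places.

2.3594

E[X] = 1.125,  E[Y] = -0.5,  E[XY] = 1
Var(X) = 3 − (1.125)² = 1.734375;  Var(Y) = 4 − (-0.5)² = 3.75
cov(X,Y) = 1 − (1.125)(-0.5) = 1.5625
Var(-X + Y) = (-1)²·1.734375 + (1)²·3.75 + 2·(-1)·(1)·1.5625 = 2.359375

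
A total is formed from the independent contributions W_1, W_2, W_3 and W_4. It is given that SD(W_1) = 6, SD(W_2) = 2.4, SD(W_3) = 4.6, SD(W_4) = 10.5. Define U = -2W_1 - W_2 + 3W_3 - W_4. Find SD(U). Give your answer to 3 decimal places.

Var(W_1) = 36, Var(W_2) = 5.76, Var(W_3) = 21.16, Var(W_4) = 110.25
By independence, Var(U) = (-2)²Var(W_1) + (-1)²Var(W_2) + (3)²Var(W_3) + (-1)²Var(W_4)
= (-2)²·36 + (-1)²·5.76 + (3)²·21.16 + (-1)²·110.25 = 450.45
SD(U) = √450.45 ≈ 21.224

21.224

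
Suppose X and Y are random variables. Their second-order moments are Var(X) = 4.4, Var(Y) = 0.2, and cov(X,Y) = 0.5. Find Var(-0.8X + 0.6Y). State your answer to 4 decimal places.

2.4080

Var(-0.8X + 0.6Y) = (-0.8)²·Var(X) + (0.6)²·Var(Y) + 2·(-0.8)·(0.6)·cov(X,Y)
= 0.64·4.4 + 0.36·0.2 + -0.96·0.5 = 2.408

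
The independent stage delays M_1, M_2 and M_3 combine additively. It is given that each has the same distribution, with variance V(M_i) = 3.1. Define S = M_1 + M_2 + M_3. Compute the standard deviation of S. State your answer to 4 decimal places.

By independence, V(S) = (1)²V(M_1) + (1)²V(M_2) + (1)²V(M_3)
= (1)²·3.1 + (1)²·3.1 + (1)²·3.1 = 9.3
σ(S) = √9.3 ≈ 3.0496

3.0496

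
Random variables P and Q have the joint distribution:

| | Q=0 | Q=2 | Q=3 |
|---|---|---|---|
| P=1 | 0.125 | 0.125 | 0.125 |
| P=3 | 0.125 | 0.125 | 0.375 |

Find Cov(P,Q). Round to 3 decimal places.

0.250

E[P] = 2.25,  E[Q] = 2
E[PQ] = 4.75
Cov(P,Q) = E[PQ] − E[P]E[Q] = 4.75 − (2.25)(2) = 0.25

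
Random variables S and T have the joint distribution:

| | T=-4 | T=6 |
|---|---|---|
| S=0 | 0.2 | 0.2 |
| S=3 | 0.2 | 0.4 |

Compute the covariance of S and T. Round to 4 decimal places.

E[S] = 1.8,  E[T] = 2
E[ST] = 4.8
Cov(S,T) = E[ST] − E[S]E[T] = 4.8 − (1.8)(2) = 1.2

1.2000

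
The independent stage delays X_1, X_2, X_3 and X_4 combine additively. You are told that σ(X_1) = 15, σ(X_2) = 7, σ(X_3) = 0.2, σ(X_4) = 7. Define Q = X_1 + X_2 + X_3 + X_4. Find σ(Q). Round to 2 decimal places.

17.97

Var(X_1) = 225, Var(X_2) = 49, Var(X_3) = 0.04, Var(X_4) = 49
By independence, Var(Q) = (1)²Var(X_1) + (1)²Var(X_2) + (1)²Var(X_3) + (1)²Var(X_4)
= (1)²·225 + (1)²·49 + (1)²·0.04 + (1)²·49 = 323.04
σ(Q) = √323.04 ≈ 17.97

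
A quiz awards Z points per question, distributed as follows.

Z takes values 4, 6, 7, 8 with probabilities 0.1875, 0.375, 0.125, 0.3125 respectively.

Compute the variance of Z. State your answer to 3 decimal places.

E[Z] = (4)(0.1875) + (6)(0.375) + (7)(0.125) + (8)(0.3125) = 6.375
E[Z²] = (4)²(0.1875) + (6)²(0.375) + (7)²(0.125) + (8)²(0.3125) = 42.625
Var(Z) = E[Z²] − (E[Z])² = 42.625 − (6.375)² = 1.984375

1.984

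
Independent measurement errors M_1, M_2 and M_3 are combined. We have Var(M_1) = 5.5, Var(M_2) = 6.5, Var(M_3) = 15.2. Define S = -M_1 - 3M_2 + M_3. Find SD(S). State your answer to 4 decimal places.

8.8994

By independence, Var(S) = (-1)²Var(M_1) + (-3)²Var(M_2) + (1)²Var(M_3)
= (-1)²·5.5 + (-3)²·6.5 + (1)²·15.2 = 79.2
SD(S) = √79.2 ≈ 8.8994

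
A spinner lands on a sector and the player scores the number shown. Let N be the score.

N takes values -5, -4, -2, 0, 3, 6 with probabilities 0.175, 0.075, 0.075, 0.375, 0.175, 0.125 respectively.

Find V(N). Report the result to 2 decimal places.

11.95

E[N] = (-5)(0.175) + (-4)(0.075) + (-2)(0.075) + (0)(0.375) + (3)(0.175) + (6)(0.125) = -0.05
E[N²] = (-5)²(0.175) + (-4)²(0.075) + (-2)²(0.075) + (0)²(0.375) + (3)²(0.175) + (6)²(0.125) = 11.95
V(N) = E[N²] − (E[N])² = 11.95 − (-0.05)² = 11.9475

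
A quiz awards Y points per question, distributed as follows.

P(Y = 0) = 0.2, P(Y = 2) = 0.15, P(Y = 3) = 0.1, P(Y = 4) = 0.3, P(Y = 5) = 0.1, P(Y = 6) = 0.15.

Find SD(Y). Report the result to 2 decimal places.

E[Y] = (0)(0.2) + (2)(0.15) + (3)(0.1) + (4)(0.3) + (5)(0.1) + (6)(0.15) = 3.2
E[Y²] = (0)²(0.2) + (2)²(0.15) + (3)²(0.1) + (4)²(0.3) + (5)²(0.1) + (6)²(0.15) = 14.2
V(Y) = E[Y²] − (E[Y])² = 14.2 − (3.2)² = 3.96
SD(Y) = √3.96 ≈ 1.99

1.99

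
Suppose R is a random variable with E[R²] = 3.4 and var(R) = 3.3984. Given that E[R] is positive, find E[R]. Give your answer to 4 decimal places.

0.0400

(E[R])² = E[R²] − var(R) = 3.4 − 3.3984 = 0.0016
E[R] = √0.0016 = 0.04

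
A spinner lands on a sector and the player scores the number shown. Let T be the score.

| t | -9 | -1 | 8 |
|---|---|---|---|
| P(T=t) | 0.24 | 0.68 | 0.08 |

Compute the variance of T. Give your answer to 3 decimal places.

20.400

E[T] = (-9)(0.24) + (-1)(0.68) + (8)(0.08) = -2.2
E[T²] = (-9)²(0.24) + (-1)²(0.68) + (8)²(0.08) = 25.24
Var(T) = E[T²] − (E[T])² = 25.24 − (-2.2)² = 20.4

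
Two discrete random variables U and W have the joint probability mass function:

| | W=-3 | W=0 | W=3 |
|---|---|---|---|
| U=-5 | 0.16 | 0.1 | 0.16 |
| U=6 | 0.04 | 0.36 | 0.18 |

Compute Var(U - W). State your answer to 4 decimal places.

30.2784

E[U] = 1.38,  E[W] = 0.42,  E[UW] = 2.52
Var(U) = 31.38 − (1.38)² = 29.4756;  Var(W) = 4.86 − (0.42)² = 4.6836
Cov(U,W) = 2.52 − (1.38)(0.42) = 1.9404
Var(U - W) = (1)²·29.4756 + (-1)²·4.6836 + 2·(1)·(-1)·1.9404 = 30.2784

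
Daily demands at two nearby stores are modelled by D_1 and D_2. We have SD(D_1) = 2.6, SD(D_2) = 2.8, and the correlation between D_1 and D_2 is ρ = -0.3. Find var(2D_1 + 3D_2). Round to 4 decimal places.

71.3920

var(D_1) = (2.6)² = 6.76;  var(D_2) = (2.8)² = 7.84
cov(D_1,D_2) = ρ·SD(D_1)·SD(D_2) = -0.3·2.6·2.8 = -2.184
var(2D_1 + 3D_2) = (2)²·var(D_1) + (3)²·var(D_2) + 2·(2)·(3)·cov(D_1,D_2)
= 4·6.76 + 9·7.84 + 12·-2.184 = 71.392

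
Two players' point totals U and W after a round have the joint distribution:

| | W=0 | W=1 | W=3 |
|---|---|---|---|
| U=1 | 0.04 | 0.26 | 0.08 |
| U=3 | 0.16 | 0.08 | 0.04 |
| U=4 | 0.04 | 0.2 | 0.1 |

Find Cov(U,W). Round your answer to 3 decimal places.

0.004

E[U] = 2.58,  E[W] = 1.2
E[UW] = 3.1
Cov(U,W) = E[UW] − E[U]E[W] = 3.1 − (2.58)(1.2) = 0.004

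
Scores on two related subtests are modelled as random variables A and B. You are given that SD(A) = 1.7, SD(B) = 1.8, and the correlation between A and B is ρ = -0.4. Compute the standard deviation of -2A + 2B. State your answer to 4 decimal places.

V(A) = (1.7)² = 2.89;  V(B) = (1.8)² = 3.24
Cov(A,B) = ρ·SD(A)·SD(B) = -0.4·1.7·1.8 = -1.224
V(-2A + 2B) = (-2)²·V(A) + (2)²·V(B) + 2·(-2)·(2)·Cov(A,B)
= 4·2.89 + 4·3.24 + -8·-1.224 = 34.312
SD(-2A + 2B) = √34.312 ≈ 5.8576

5.8576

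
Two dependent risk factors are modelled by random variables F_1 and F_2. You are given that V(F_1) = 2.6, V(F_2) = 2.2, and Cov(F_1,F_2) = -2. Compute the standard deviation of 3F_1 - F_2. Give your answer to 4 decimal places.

V(3F_1 - F_2) = (3)²·V(F_1) + (-1)²·V(F_2) + 2·(3)·(-1)·Cov(F_1,F_2)
= 9·2.6 + 1·2.2 + -6·-2 = 37.6
σ(3F_1 - F_2) = √37.6 ≈ 6.1319

6.1319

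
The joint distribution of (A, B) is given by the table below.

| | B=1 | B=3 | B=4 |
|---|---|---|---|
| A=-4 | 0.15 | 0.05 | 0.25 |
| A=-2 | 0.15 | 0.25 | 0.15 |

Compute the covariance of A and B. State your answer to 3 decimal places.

-0.080

E[A] = -2.9,  E[B] = 2.8
E[AB] = -8.2
Cov(A,B) = E[AB] − E[A]E[B] = -8.2 − (-2.9)(2.8) = -0.08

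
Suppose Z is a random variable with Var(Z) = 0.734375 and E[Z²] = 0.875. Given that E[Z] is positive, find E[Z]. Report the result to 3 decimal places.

0.375

(E[Z])² = E[Z²] − Var(Z) = 0.875 − 0.734375 = 0.140625
E[Z] = √0.140625 = 0.375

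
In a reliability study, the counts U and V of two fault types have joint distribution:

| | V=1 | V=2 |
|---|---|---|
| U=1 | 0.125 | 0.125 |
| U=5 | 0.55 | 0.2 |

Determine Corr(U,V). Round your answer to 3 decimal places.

-0.216

E[U] = 4,  E[V] = 1.325
E[UV] = 5.125
cov(U,V) = E[UV] − E[U]E[V] = 5.125 − (4)(1.325) = -0.175
Var(U) = 3,  Var(V) = 0.219375
ρ = -0.175 / √(3·0.219375) ≈ -0.216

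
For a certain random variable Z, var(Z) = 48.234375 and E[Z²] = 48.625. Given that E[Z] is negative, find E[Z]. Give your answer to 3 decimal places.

-0.625

(E[Z])² = E[Z²] − var(Z) = 48.625 − 48.234375 = 0.390625
E[Z] = −√0.390625 = -0.625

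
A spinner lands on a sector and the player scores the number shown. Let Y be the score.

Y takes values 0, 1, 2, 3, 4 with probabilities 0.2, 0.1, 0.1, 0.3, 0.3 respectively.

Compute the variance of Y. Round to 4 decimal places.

E[Y] = (0)(0.2) + (1)(0.1) + (2)(0.1) + (3)(0.3) + (4)(0.3) = 2.4
E[Y²] = (0)²(0.2) + (1)²(0.1) + (2)²(0.1) + (3)²(0.3) + (4)²(0.3) = 8
var(Y) = E[Y²] − (E[Y])² = 8 − (2.4)² = 2.24

2.2400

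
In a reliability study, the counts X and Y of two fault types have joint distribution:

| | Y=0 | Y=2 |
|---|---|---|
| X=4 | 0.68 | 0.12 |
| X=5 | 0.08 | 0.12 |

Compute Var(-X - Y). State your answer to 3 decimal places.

E[X] = 4.2,  E[Y] = 0.48,  E[XY] = 2.16
Var(X) = 17.8 − (4.2)² = 0.16;  Var(Y) = 0.96 − (0.48)² = 0.7296
Cov(X,Y) = 2.16 − (4.2)(0.48) = 0.144
Var(-X - Y) = (-1)²·0.16 + (-1)²·0.7296 + 2·(-1)·(-1)·0.144 = 1.1776

1.178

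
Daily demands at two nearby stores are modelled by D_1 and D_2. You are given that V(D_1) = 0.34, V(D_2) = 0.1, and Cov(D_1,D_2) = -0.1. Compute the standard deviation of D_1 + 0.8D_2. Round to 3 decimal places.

V(D_1 + 0.8D_2) = (1)²·V(D_1) + (0.8)²·V(D_2) + 2·(1)·(0.8)·Cov(D_1,D_2)
= 1·0.34 + 0.64·0.1 + 1.6·-0.1 = 0.244
sd(D_1 + 0.8D_2) = √0.244 ≈ 0.494

0.494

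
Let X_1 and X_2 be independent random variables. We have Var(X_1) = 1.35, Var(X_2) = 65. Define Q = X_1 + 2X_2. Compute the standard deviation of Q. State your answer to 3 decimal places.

By independence, Var(Q) = (1)²Var(X_1) + (2)²Var(X_2)
= (1)²·1.35 + (2)²·65 = 261.35
SD(Q) = √261.35 ≈ 16.166

16.166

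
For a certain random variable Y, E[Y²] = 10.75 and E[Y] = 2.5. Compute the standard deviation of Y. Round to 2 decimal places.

2.12

var(Y) = 10.75 − (2.5)² = 4.5
SD(Y) = √4.5 ≈ 2.12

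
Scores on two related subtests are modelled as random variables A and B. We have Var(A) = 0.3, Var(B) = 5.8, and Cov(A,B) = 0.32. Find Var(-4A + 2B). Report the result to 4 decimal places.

22.8800

Var(-4A + 2B) = (-4)²·Var(A) + (2)²·Var(B) + 2·(-4)·(2)·Cov(A,B)
= 16·0.3 + 4·5.8 + -16·0.32 = 22.88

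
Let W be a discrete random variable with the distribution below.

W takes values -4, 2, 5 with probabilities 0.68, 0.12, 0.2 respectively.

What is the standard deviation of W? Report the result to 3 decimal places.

3.764

E[W] = (-4)(0.68) + (2)(0.12) + (5)(0.2) = -1.48
E[W²] = (-4)²(0.68) + (2)²(0.12) + (5)²(0.2) = 16.36
V(W) = E[W²] − (E[W])² = 16.36 − (-1.48)² = 14.1696
SD(W) = √14.1696 ≈ 3.764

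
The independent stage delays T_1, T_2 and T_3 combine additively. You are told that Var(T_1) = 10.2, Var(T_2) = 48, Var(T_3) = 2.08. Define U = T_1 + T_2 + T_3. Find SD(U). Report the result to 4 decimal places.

By independence, Var(U) = (1)²Var(T_1) + (1)²Var(T_2) + (1)²Var(T_3)
= (1)²·10.2 + (1)²·48 + (1)²·2.08 = 60.28
SD(U) = √60.28 ≈ 7.7640

7.7640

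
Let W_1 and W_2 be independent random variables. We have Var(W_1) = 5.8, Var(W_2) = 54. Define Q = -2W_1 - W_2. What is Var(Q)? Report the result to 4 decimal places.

77.2000

By independence, Var(Q) = (-2)²Var(W_1) + (-1)²Var(W_2)
= (-2)²·5.8 + (-1)²·54 = 77.2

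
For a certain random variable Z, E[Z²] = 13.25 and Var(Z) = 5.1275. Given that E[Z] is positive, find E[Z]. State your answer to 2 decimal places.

(E[Z])² = E[Z²] − Var(Z) = 13.25 − 5.1275 = 8.1225
E[Z] = √8.1225 = 2.85

2.85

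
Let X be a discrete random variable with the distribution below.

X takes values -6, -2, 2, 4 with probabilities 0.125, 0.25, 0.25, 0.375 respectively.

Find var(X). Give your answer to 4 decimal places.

11.9375

E[X] = (-6)(0.125) + (-2)(0.25) + (2)(0.25) + (4)(0.375) = 0.75
E[X²] = (-6)²(0.125) + (-2)²(0.25) + (2)²(0.25) + (4)²(0.375) = 12.5
var(X) = E[X²] − (E[X])² = 12.5 − (0.75)² = 11.9375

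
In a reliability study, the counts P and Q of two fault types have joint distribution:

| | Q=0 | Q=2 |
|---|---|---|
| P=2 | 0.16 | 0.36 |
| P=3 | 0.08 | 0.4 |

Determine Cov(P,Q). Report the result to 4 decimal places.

0.0704

E[P] = 2.48,  E[Q] = 1.52
E[PQ] = 3.84
Cov(P,Q) = E[PQ] − E[P]E[Q] = 3.84 − (2.48)(1.52) = 0.0704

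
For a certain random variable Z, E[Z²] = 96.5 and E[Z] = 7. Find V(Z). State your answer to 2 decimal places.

47.50

V(Z) = 96.5 − (7)² = 47.5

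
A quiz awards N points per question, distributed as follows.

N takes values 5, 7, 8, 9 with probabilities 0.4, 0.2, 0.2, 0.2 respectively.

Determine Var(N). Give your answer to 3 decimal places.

2.560

E[N] = (5)(0.4) + (7)(0.2) + (8)(0.2) + (9)(0.2) = 6.8
E[N²] = (5)²(0.4) + (7)²(0.2) + (8)²(0.2) + (9)²(0.2) = 48.8
Var(N) = E[N²] − (E[N])² = 48.8 − (6.8)² = 2.56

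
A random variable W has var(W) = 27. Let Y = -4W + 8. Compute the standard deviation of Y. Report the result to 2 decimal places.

20.78

var(-4W + 8) = (-4)²·27 = 432
sd(Y) = √432 ≈ 20.78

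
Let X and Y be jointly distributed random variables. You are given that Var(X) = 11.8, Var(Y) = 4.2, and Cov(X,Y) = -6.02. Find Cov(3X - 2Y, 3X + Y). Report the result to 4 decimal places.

Cov(3X - 2Y, 3X + Y) = (3)(3)Var(X) + (-2)(1)Var(Y) + [(3)(1) + (-2)(3)]Cov(X,Y)
= 9·11.8 + -2·4.2 + -3·-6.02 = 115.86

115.8600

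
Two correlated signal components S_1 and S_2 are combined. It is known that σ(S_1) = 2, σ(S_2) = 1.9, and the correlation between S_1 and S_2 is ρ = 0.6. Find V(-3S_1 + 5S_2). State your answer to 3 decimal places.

57.850

V(S_1) = (2)² = 4;  V(S_2) = (1.9)² = 3.61
cov(S_1,S_2) = ρ·σ(S_1)·σ(S_2) = 0.6·2·1.9 = 2.28
V(-3S_1 + 5S_2) = (-3)²·V(S_1) + (5)²·V(S_2) + 2·(-3)·(5)·cov(S_1,S_2)
= 9·4 + 25·3.61 + -30·2.28 = 57.85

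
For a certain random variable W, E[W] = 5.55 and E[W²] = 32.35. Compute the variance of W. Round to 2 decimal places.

1.55

var(W) = 32.35 − (5.55)² = 1.5475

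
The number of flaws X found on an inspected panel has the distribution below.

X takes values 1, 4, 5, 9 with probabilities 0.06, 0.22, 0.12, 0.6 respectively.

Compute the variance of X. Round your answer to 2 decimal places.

E[X] = (1)(0.06) + (4)(0.22) + (5)(0.12) + (9)(0.6) = 6.94
E[X²] = (1)²(0.06) + (4)²(0.22) + (5)²(0.12) + (9)²(0.6) = 55.18
Var(X) = E[X²] − (E[X])² = 55.18 − (6.94)² = 7.0164

7.02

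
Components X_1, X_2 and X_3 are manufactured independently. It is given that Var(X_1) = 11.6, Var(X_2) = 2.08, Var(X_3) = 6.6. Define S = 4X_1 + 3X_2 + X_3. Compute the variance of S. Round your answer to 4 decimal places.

By independence, Var(S) = (4)²Var(X_1) + (3)²Var(X_2) + (1)²Var(X_3)
= (4)²·11.6 + (3)²·2.08 + (1)²·6.6 = 210.92

210.9200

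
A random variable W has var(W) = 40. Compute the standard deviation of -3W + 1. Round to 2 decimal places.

18.97

var(-3W + 1) = (-3)²·40 = 360
sd(-3W + 1) = √360 ≈ 18.97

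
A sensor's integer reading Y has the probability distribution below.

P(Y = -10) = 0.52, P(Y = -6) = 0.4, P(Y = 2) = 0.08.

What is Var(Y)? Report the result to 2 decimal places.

11.37

E[Y] = (-10)(0.52) + (-6)(0.4) + (2)(0.08) = -7.44
E[Y²] = (-10)²(0.52) + (-6)²(0.4) + (2)²(0.08) = 66.72
Var(Y) = E[Y²] − (E[Y])² = 66.72 − (-7.44)² = 11.3664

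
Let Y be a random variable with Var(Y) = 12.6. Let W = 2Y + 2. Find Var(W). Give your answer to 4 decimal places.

Var(2Y + 2) = (2)²·Var(Y) = 4·12.6 = 50.4

50.4000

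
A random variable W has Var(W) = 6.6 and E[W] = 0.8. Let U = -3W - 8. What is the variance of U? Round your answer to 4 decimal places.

Var(-3W - 8) = (-3)²·Var(W) = 9·6.6 = 59.4

59.4000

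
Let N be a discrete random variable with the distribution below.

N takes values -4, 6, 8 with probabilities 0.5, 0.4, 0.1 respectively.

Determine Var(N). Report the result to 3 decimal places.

27.360

E[N] = (-4)(0.5) + (6)(0.4) + (8)(0.1) = 1.2
E[N²] = (-4)²(0.5) + (6)²(0.4) + (8)²(0.1) = 28.8
Var(N) = E[N²] − (E[N])² = 28.8 − (1.2)² = 27.36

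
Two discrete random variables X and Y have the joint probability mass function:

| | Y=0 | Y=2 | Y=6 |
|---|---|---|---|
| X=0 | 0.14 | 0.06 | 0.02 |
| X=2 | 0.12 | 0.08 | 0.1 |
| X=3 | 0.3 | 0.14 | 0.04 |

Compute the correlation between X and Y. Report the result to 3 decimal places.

-0.008

E[X] = 2.04,  E[Y] = 1.52
E[XY] = 3.08
cov(X,Y) = E[XY] − E[X]E[Y] = 3.08 − (2.04)(1.52) = -0.0208
V(X) = 1.3584,  V(Y) = 4.5696
ρ = -0.0208 / √(1.3584·4.5696) ≈ -0.008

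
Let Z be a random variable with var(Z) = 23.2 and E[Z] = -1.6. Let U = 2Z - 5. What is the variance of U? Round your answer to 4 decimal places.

92.8000

var(2Z - 5) = (2)²·var(Z) = 4·23.2 = 92.8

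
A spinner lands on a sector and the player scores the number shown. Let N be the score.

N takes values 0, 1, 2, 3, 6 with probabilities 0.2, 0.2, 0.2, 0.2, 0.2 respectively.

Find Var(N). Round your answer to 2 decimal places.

E[N] = (0)(0.2) + (1)(0.2) + (2)(0.2) + (3)(0.2) + (6)(0.2) = 2.4
E[N²] = (0)²(0.2) + (1)²(0.2) + (2)²(0.2) + (3)²(0.2) + (6)²(0.2) = 10
Var(N) = E[N²] − (E[N])² = 10 − (2.4)² = 4.24

4.24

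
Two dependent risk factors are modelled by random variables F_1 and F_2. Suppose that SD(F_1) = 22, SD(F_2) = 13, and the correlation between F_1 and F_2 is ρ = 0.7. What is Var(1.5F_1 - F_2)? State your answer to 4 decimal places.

Var(F_1) = (22)² = 484;  Var(F_2) = (13)² = 169
Cov(F_1,F_2) = ρ·SD(F_1)·SD(F_2) = 0.7·22·13 = 200.2
Var(1.5F_1 - F_2) = (1.5)²·Var(F_1) + (-1)²·Var(F_2) + 2·(1.5)·(-1)·Cov(F_1,F_2)
= 2.25·484 + 1·169 + -3·200.2 = 657.4

657.4000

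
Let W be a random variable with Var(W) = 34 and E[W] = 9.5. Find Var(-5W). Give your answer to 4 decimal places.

Var(-5W) = (-5)²·Var(W) = 25·34 = 850

850.0000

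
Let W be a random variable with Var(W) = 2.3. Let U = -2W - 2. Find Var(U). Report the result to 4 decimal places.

Var(-2W - 2) = (-2)²·Var(W) = 4·2.3 = 9.2

9.2000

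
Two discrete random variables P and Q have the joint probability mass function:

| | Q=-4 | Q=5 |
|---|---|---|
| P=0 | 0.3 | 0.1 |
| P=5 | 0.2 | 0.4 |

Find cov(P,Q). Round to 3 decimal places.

4.500

E[P] = 3,  E[Q] = 0.5
E[PQ] = 6
cov(P,Q) = E[PQ] − E[P]E[Q] = 6 − (3)(0.5) = 4.5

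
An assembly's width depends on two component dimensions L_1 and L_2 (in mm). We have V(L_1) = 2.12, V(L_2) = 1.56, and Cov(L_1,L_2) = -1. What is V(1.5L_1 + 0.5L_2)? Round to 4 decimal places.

V(1.5L_1 + 0.5L_2) = (1.5)²·V(L_1) + (0.5)²·V(L_2) + 2·(1.5)·(0.5)·Cov(L_1,L_2)
= 2.25·2.12 + 0.25·1.56 + 1.5·-1 = 3.66

3.6600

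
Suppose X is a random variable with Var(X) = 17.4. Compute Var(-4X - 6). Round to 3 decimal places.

Var(-4X - 6) = (-4)²·Var(X) = 16·17.4 = 278.4

278.400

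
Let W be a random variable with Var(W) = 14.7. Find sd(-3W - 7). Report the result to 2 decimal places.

Var(-3W - 7) = (-3)²·14.7 = 132.3
sd(-3W - 7) = √132.3 ≈ 11.50

11.50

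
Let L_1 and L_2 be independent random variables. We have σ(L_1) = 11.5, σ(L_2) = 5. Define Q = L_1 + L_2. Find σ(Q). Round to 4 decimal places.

var(L_1) = 132.25, var(L_2) = 25
By independence, var(Q) = (1)²var(L_1) + (1)²var(L_2)
= (1)²·132.25 + (1)²·25 = 157.25
σ(Q) = √157.25 ≈ 12.5399

12.5399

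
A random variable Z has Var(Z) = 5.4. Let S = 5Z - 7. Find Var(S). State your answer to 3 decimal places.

135.000

Var(5Z - 7) = (5)²·Var(Z) = 25·5.4 = 135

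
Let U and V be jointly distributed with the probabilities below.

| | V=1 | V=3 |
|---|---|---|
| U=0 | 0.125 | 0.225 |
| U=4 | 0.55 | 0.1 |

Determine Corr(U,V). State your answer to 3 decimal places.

-0.498

E[U] = 2.6,  E[V] = 1.65
E[UV] = 3.4
cov(U,V) = E[UV] − E[U]E[V] = 3.4 − (2.6)(1.65) = -0.89
var(U) = 3.64,  var(V) = 0.8775
ρ = -0.89 / √(3.64·0.8775) ≈ -0.498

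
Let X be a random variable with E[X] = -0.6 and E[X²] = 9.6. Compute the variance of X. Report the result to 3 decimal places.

V(X) = 9.6 − (-0.6)² = 9.24

9.240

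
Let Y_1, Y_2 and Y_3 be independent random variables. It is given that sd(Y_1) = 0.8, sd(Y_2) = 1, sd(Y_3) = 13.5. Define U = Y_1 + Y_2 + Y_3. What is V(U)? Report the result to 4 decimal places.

183.8900

V(Y_1) = 0.64, V(Y_2) = 1, V(Y_3) = 182.25
By independence, V(U) = (1)²V(Y_1) + (1)²V(Y_2) + (1)²V(Y_3)
= (1)²·0.64 + (1)²·1 + (1)²·182.25 = 183.89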